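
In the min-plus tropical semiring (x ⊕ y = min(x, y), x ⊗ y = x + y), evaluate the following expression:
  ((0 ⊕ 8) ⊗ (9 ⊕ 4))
((0 ⊕ 8) ⊗ (9 ⊕ 4)) = 4

Expand innermost to outermost. Recall ⊕ takes the minimum of its arguments and ⊗ takes their sum. Working out the expression ((0 ⊕ 8) ⊗ (9 ⊕ 4)) gives 4.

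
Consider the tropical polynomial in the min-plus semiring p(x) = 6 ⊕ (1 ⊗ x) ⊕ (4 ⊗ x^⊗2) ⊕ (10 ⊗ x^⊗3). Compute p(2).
p(2) = 3

A tropical monomial a ⊗ x^⊗i evaluates to a + i · x. Evaluating each term at x = 2:
  Term 0 contributes 6 + 0 · 2 = 6
  Term 1 contributes 1 + 1 · 2 = 3
  Term 2 contributes 4 + 2 · 2 = 8
  Term 3 contributes 10 + 3 · 2 = 16
p(2) = ⊕ of these = min[6, 3, 8, 16] = 3.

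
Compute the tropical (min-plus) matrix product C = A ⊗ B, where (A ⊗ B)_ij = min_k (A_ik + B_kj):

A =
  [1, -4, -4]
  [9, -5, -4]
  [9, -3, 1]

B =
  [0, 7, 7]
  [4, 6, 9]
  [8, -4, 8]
A ⊗ B =
  [0, -8, 4]
  [-1, -8, 4]
  [1, -3, 6]

Apply the min-plus product entry-by-entry:
  C[0][0] = min over k of (A[0][0] + B[0][0] = 1 + 0 = 1, A[0][1] + B[1][0] = -4 + 4 = 0, A[0][2] + B[2][0] = -4 + 8 = 4) = 0 (attained at k = 1)
  C[0][1] = min over k of (A[0][0] + B[0][1] = 1 + 7 = 8, A[0][1] + B[1][1] = -4 + 6 = 2, A[0][2] + B[2][1] = -4 + -4 = -8) = -8 (attained at k = 2)
  C[0][2] = min over k of (A[0][0] + B[0][2] = 1 + 7 = 8, A[0][1] + B[1][2] = -4 + 9 = 5, A[0][2] + B[2][2] = -4 + 8 = 4) = 4 (attained at k = 2)
  C[1][0] = min over k of (A[1][0] + B[0][0] = 9 + 0 = 9, A[1][1] + B[1][0] = -5 + 4 = -1, A[1][2] + B[2][0] = -4 + 8 = 4) = -1 (attained at k = 1)
  C[1][1] = min over k of (A[1][0] + B[0][1] = 9 + 7 = 16, A[1][1] + B[1][1] = -5 + 6 = 1, A[1][2] + B[2][1] = -4 + -4 = -8) = -8 (attained at k = 2)
  C[1][2] = min over k of (A[1][0] + B[0][2] = 9 + 7 = 16, A[1][1] + B[1][2] = -5 + 9 = 4, A[1][2] + B[2][2] = -4 + 8 = 4) = 4 (attained at k = 1)
  C[2][0] = min over k of (A[2][0] + B[0][0] = 9 + 0 = 9, A[2][1] + B[1][0] = -3 + 4 = 1, A[2][2] + B[2][0] = 1 + 8 = 9) = 1 (attained at k = 1)
  C[2][1] = min over k of (A[2][0] + B[0][1] = 9 + 7 = 16, A[2][1] + B[1][1] = -3 + 6 = 3, A[2][2] + B[2][1] = 1 + -4 = -3) = -3 (attained at k = 2)
  C[2][2] = min over k of (A[2][0] + B[0][2] = 9 + 7 = 16, A[2][1] + B[1][2] = -3 + 9 = 6, A[2][2] + B[2][2] = 1 + 8 = 9) = 6 (attained at k = 1)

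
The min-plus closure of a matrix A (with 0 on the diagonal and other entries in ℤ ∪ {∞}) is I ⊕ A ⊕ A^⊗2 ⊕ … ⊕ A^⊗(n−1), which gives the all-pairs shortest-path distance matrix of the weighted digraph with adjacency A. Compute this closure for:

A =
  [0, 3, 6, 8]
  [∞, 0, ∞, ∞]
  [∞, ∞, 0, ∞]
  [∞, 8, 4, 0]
Closure =
  [0, 3, 6, 8]
  [∞, 0, ∞, ∞]
  [∞, ∞, 0, ∞]
  [∞, 8, 4, 0]

This is the Floyd-Warshall all-pairs shortest-path computation. For each intermediate vertex k = 0, 1, …, 3, update dist[i][j] ← min(dist[i][j], dist[i][k] + dist[k][j]). The final matrix gives, for each (i, j), the minimum total weight of any directed path from i to j (possibly empty when i = j).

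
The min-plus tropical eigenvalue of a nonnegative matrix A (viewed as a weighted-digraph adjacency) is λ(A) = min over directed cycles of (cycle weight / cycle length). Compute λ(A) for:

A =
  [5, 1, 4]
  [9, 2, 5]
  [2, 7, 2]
λ(A) = 2

Enumerate directed cycles and compute their means (weight / length). Sample:
  cycle 0 → 0: weight = 5, length = 1, mean = 5/1 ≈ 5.000
  cycle 1 → 1: weight = 2, length = 1, mean = 2/1 ≈ 2.000
  cycle 2 → 2: weight = 2, length = 1, mean = 2/1 ≈ 2.000
  cycle 0 → 1 → 0: weight = 10, length = 2, mean = 10/2 ≈ 5.000
  cycle 0 → 2 → 0: weight = 6, length = 2, mean = 6/2 ≈ 3.000
  cycle 1 → 0 → 1: weight = 10, length = 2, mean = 10/2 ≈ 5.000
Minimum mean = 2.000, attained e.g. along the cycle 1 → 1 with weight 2 and length 1. So λ(A) = 2/1 = 2.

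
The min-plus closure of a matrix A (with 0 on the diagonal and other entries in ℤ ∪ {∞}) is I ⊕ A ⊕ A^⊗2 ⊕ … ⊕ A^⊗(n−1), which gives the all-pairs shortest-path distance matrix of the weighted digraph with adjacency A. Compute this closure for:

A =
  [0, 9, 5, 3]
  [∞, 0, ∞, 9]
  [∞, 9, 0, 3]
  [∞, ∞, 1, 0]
Closure =
  [0, 9, 4, 3]
  [∞, 0, 10, 9]
  [∞, 9, 0, 3]
  [∞, 10, 1, 0]

This is the Floyd-Warshall all-pairs shortest-path computation. For each intermediate vertex k = 0, 1, …, 3, update dist[i][j] ← min(dist[i][j], dist[i][k] + dist[k][j]). The final matrix gives, for each (i, j), the minimum total weight of any directed path from i to j (possibly empty when i = j).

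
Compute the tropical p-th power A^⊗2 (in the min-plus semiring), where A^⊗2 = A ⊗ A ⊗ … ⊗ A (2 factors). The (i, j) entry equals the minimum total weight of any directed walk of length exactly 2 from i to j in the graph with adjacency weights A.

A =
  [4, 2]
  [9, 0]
A^⊗2 =
  [8, 2]
  [9, 0]

Each entry (A^⊗2)_ij equals the minimum over all length-2 walks i = v_0 → v_1 → … → v_2 = j of Σ_t A[v_t][v_{t+1}]. For example, for (i, j) = (0, 1) we minimise over 2 possible intermediate vertex sequences; the minimum is 2, attained along the walk 0 → 1 → 1.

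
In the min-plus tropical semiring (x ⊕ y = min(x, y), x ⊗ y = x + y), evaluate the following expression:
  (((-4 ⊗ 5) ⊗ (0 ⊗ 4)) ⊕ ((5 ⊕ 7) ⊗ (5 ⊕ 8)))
(((-4 ⊗ 5) ⊗ (0 ⊗ 4)) ⊕ ((5 ⊕ 7) ⊗ (5 ⊕ 8))) = 5

Expand innermost to outermost. Recall ⊕ takes the minimum of its arguments and ⊗ takes their sum. Working out the expression (((-4 ⊗ 5) ⊗ (0 ⊗ 4)) ⊕ ((5 ⊕ 7) ⊗ (5 ⊕ 8))) gives 5.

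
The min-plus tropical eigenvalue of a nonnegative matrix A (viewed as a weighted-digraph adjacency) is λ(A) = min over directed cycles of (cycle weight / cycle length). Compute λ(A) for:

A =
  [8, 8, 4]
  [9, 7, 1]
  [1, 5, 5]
λ(A) = 5/2

Enumerate directed cycles and compute their means (weight / length). Sample:
  cycle 0 → 0: weight = 8, length = 1, mean = 8/1 ≈ 8.000
  cycle 1 → 1: weight = 7, length = 1, mean = 7/1 ≈ 7.000
  cycle 2 → 2: weight = 5, length = 1, mean = 5/1 ≈ 5.000
  cycle 0 → 1 → 0: weight = 17, length = 2, mean = 17/2 ≈ 8.500
  cycle 0 → 2 → 0: weight = 5, length = 2, mean = 5/2 ≈ 2.500
  cycle 1 → 0 → 1: weight = 17, length = 2, mean = 17/2 ≈ 8.500
Minimum mean = 2.500, attained e.g. along the cycle 0 → 2 → 0 with weight 5 and length 2. So λ(A) = 5/2 = 5/2.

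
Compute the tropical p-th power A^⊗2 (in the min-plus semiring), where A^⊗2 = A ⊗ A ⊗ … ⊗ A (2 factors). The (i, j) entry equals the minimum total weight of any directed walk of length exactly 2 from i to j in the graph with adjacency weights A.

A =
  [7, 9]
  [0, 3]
A^⊗2 =
  [9, 12]
  [3, 6]

Each entry (A^⊗2)_ij equals the minimum over all length-2 walks i = v_0 → v_1 → … → v_2 = j of Σ_t A[v_t][v_{t+1}]. For example, for (i, j) = (0, 1) we minimise over 2 possible intermediate vertex sequences; the minimum is 12, attained along the walk 0 → 1 → 1.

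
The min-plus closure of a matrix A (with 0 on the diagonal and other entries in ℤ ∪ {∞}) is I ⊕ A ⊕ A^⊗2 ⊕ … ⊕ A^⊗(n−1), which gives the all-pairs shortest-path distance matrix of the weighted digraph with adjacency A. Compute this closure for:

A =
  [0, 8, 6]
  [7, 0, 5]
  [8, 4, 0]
Closure =
  [0, 8, 6]
  [7, 0, 5]
  [8, 4, 0]

This is the Floyd-Warshall all-pairs shortest-path computation. For each intermediate vertex k = 0, 1, …, 2, update dist[i][j] ← min(dist[i][j], dist[i][k] + dist[k][j]). The final matrix gives, for each (i, j), the minimum total weight of any directed path from i to j (possibly empty when i = j).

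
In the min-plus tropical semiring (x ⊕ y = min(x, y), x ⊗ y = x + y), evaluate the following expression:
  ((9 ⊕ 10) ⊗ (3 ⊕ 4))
((9 ⊕ 10) ⊗ (3 ⊕ 4)) = 12

Expand innermost to outermost. Recall ⊕ takes the minimum of its arguments and ⊗ takes their sum. Working out the expression ((9 ⊕ 10) ⊗ (3 ⊕ 4)) gives 12.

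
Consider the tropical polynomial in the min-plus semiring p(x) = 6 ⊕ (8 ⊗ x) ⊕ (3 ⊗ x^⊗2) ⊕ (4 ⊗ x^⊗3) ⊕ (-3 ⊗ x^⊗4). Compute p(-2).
p(-2) = -11

A tropical monomial a ⊗ x^⊗i evaluates to a + i · x. Evaluating each term at x = -2:
  Term 0 contributes 6 + 0 · -2 = 6
  Term 1 contributes 8 + 1 · -2 = 6
  Term 2 contributes 3 + 2 · -2 = -1
  Term 3 contributes 4 + 3 · -2 = -2
  Term 4 contributes -3 + 4 · -2 = -11
p(-2) = ⊕ of these = min[6, 6, -1, -2, -11] = -11.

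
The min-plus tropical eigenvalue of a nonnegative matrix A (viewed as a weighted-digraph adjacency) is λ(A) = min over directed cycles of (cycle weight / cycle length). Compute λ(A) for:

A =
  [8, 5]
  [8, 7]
λ(A) = 13/2

Enumerate directed cycles and compute their means (weight / length). Sample:
  cycle 0 → 0: weight = 8, length = 1, mean = 8/1 ≈ 8.000
  cycle 1 → 1: weight = 7, length = 1, mean = 7/1 ≈ 7.000
  cycle 0 → 1 → 0: weight = 13, length = 2, mean = 13/2 ≈ 6.500
  cycle 1 → 0 → 1: weight = 13, length = 2, mean = 13/2 ≈ 6.500
Minimum mean = 6.500, attained e.g. along the cycle 0 → 1 → 0 with weight 13 and length 2. So λ(A) = 13/2 = 13/2.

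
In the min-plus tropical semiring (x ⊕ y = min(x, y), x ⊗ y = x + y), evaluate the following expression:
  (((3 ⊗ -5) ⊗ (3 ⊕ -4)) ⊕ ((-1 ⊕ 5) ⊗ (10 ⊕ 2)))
(((3 ⊗ -5) ⊗ (3 ⊕ -4)) ⊕ ((-1 ⊕ 5) ⊗ (10 ⊕ 2))) = -6

Expand innermost to outermost. Recall ⊕ takes the minimum of its arguments and ⊗ takes their sum. Working out the expression (((3 ⊗ -5) ⊗ (3 ⊕ -4)) ⊕ ((-1 ⊕ 5) ⊗ (10 ⊕ 2))) gives -6.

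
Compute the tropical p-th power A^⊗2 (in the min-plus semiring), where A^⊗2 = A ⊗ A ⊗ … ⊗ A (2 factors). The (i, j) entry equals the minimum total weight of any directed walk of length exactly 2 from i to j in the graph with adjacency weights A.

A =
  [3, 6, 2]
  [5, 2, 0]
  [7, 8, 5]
A^⊗2 =
  [6, 8, 5]
  [7, 4, 2]
  [10, 10, 8]

Each entry (A^⊗2)_ij equals the minimum over all length-2 walks i = v_0 → v_1 → … → v_2 = j of Σ_t A[v_t][v_{t+1}]. For example, for (i, j) = (0, 2) we minimise over 3 possible intermediate vertex sequences; the minimum is 5, attained along the walk 0 → 0 → 2.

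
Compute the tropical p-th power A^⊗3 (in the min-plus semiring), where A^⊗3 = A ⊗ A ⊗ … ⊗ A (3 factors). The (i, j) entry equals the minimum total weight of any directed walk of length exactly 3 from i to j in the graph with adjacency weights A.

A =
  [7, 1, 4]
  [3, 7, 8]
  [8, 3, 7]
A^⊗3 =
  [10, 5, 8]
  [7, 10, 12]
  [12, 7, 10]

Each entry (A^⊗3)_ij equals the minimum over all length-3 walks i = v_0 → v_1 → … → v_3 = j of Σ_t A[v_t][v_{t+1}]. For example, for (i, j) = (0, 2) we minimise over 9 possible intermediate vertex sequences; the minimum is 8, attained along the walk 0 → 1 → 0 → 2.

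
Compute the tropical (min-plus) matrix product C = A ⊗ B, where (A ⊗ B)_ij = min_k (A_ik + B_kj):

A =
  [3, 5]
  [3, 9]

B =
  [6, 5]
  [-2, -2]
A ⊗ B =
  [3, 3]
  [7, 7]

Apply the min-plus product entry-by-entry:
  C[0][0] = min over k of (A[0][0] + B[0][0] = 3 + 6 = 9, A[0][1] + B[1][0] = 5 + -2 = 3) = 3 (attained at k = 1)
  C[0][1] = min over k of (A[0][0] + B[0][1] = 3 + 5 = 8, A[0][1] + B[1][1] = 5 + -2 = 3) = 3 (attained at k = 1)
  C[1][0] = min over k of (A[1][0] + B[0][0] = 3 + 6 = 9, A[1][1] + B[1][0] = 9 + -2 = 7) = 7 (attained at k = 1)
  C[1][1] = min over k of (A[1][0] + B[0][1] = 3 + 5 = 8, A[1][1] + B[1][1] = 9 + -2 = 7) = 7 (attained at k = 1)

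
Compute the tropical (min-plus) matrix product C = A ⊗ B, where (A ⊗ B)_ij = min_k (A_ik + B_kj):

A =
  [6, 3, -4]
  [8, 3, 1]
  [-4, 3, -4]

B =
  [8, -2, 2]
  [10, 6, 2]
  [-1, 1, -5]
A ⊗ B =
  [-5, -3, -9]
  [0, 2, -4]
  [-5, -6, -9]

Apply the min-plus product entry-by-entry:
  C[0][0] = min over k of (A[0][0] + B[0][0] = 6 + 8 = 14, A[0][1] + B[1][0] = 3 + 10 = 13, A[0][2] + B[2][0] = -4 + -1 = -5) = -5 (attained at k = 2)
  C[0][1] = min over k of (A[0][0] + B[0][1] = 6 + -2 = 4, A[0][1] + B[1][1] = 3 + 6 = 9, A[0][2] + B[2][1] = -4 + 1 = -3) = -3 (attained at k = 2)
  C[0][2] = min over k of (A[0][0] + B[0][2] = 6 + 2 = 8, A[0][1] + B[1][2] = 3 + 2 = 5, A[0][2] + B[2][2] = -4 + -5 = -9) = -9 (attained at k = 2)
  C[1][0] = min over k of (A[1][0] + B[0][0] = 8 + 8 = 16, A[1][1] + B[1][0] = 3 + 10 = 13, A[1][2] + B[2][0] = 1 + -1 = 0) = 0 (attained at k = 2)
  C[1][1] = min over k of (A[1][0] + B[0][1] = 8 + -2 = 6, A[1][1] + B[1][1] = 3 + 6 = 9, A[1][2] + B[2][1] = 1 + 1 = 2) = 2 (attained at k = 2)
  C[1][2] = min over k of (A[1][0] + B[0][2] = 8 + 2 = 10, A[1][1] + B[1][2] = 3 + 2 = 5, A[1][2] + B[2][2] = 1 + -5 = -4) = -4 (attained at k = 2)
  C[2][0] = min over k of (A[2][0] + B[0][0] = -4 + 8 = 4, A[2][1] + B[1][0] = 3 + 10 = 13, A[2][2] + B[2][0] = -4 + -1 = -5) = -5 (attained at k = 2)
  C[2][1] = min over k of (A[2][0] + B[0][1] = -4 + -2 = -6, A[2][1] + B[1][1] = 3 + 6 = 9, A[2][2] + B[2][1] = -4 + 1 = -3) = -6 (attained at k = 0)
  C[2][2] = min over k of (A[2][0] + B[0][2] = -4 + 2 = -2, A[2][1] + B[1][2] = 3 + 2 = 5, A[2][2] + B[2][2] = -4 + -5 = -9) = -9 (attained at k = 2)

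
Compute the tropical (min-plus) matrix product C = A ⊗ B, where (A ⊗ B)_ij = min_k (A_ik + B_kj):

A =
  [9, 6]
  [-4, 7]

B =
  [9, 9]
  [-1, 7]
A ⊗ B =
  [5, 13]
  [5, 5]

Apply the min-plus product entry-by-entry:
  C[0][0] = min over k of (A[0][0] + B[0][0] = 9 + 9 = 18, A[0][1] + B[1][0] = 6 + -1 = 5) = 5 (attained at k = 1)
  C[0][1] = min over k of (A[0][0] + B[0][1] = 9 + 9 = 18, A[0][1] + B[1][1] = 6 + 7 = 13) = 13 (attained at k = 1)
  C[1][0] = min over k of (A[1][0] + B[0][0] = -4 + 9 = 5, A[1][1] + B[1][0] = 7 + -1 = 6) = 5 (attained at k = 0)
  C[1][1] = min over k of (A[1][0] + B[0][1] = -4 + 9 = 5, A[1][1] + B[1][1] = 7 + 7 = 14) = 5 (attained at k = 0)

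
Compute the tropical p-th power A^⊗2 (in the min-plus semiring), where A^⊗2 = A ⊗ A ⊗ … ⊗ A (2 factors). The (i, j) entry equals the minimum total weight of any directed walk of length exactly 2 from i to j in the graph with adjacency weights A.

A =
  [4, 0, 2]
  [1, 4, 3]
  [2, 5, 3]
A^⊗2 =
  [1, 4, 3]
  [5, 1, 3]
  [5, 2, 4]

Each entry (A^⊗2)_ij equals the minimum over all length-2 walks i = v_0 → v_1 → … → v_2 = j of Σ_t A[v_t][v_{t+1}]. For example, for (i, j) = (0, 2) we minimise over 3 possible intermediate vertex sequences; the minimum is 3, attained along the walk 0 → 1 → 2.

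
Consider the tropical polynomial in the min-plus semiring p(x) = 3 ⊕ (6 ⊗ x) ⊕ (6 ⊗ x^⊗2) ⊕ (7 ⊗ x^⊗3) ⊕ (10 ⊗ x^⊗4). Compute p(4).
p(4) = 3

A tropical monomial a ⊗ x^⊗i evaluates to a + i · x. Evaluating each term at x = 4:
  Term 0 contributes 3 + 0 · 4 = 3
  Term 1 contributes 6 + 1 · 4 = 10
  Term 2 contributes 6 + 2 · 4 = 14
  Term 3 contributes 7 + 3 · 4 = 19
  Term 4 contributes 10 + 4 · 4 = 26
p(4) = ⊕ of these = min[3, 10, 14, 19, 26] = 3.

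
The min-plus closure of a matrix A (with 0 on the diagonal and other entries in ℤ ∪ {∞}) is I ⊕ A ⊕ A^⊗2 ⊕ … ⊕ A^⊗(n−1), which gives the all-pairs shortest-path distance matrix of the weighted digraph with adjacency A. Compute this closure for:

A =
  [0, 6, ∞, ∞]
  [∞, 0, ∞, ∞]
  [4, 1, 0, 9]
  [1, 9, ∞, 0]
Closure =
  [0, 6, ∞, ∞]
  [∞, 0, ∞, ∞]
  [4, 1, 0, 9]
  [1, 7, ∞, 0]

This is the Floyd-Warshall all-pairs shortest-path computation. For each intermediate vertex k = 0, 1, …, 3, update dist[i][j] ← min(dist[i][j], dist[i][k] + dist[k][j]). The final matrix gives, for each (i, j), the minimum total weight of any directed path from i to j (possibly empty when i = j).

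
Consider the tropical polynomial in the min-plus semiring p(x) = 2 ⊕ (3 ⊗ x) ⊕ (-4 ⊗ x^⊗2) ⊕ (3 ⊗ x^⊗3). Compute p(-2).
p(-2) = -8

A tropical monomial a ⊗ x^⊗i evaluates to a + i · x. Evaluating each term at x = -2:
  Term 0 contributes 2 + 0 · -2 = 2
  Term 1 contributes 3 + 1 · -2 = 1
  Term 2 contributes -4 + 2 · -2 = -8
  Term 3 contributes 3 + 3 · -2 = -3
p(-2) = ⊕ of these = min[2, 1, -8, -3] = -8.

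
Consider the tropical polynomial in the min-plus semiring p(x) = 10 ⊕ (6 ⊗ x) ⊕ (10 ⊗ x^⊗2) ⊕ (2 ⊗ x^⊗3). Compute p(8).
p(8) = 10

A tropical monomial a ⊗ x^⊗i evaluates to a + i · x. Evaluating each term at x = 8:
  Term 0 contributes 10 + 0 · 8 = 10
  Term 1 contributes 6 + 1 · 8 = 14
  Term 2 contributes 10 + 2 · 8 = 26
  Term 3 contributes 2 + 3 · 8 = 26
p(8) = ⊕ of these = min[10, 14, 26, 26] = 10.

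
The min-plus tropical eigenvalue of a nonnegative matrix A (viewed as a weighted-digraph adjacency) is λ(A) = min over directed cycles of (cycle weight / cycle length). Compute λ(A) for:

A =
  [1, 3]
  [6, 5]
λ(A) = 1

Enumerate directed cycles and compute their means (weight / length). Sample:
  cycle 0 → 0: weight = 1, length = 1, mean = 1/1 ≈ 1.000
  cycle 1 → 1: weight = 5, length = 1, mean = 5/1 ≈ 5.000
  cycle 0 → 1 → 0: weight = 9, length = 2, mean = 9/2 ≈ 4.500
  cycle 1 → 0 → 1: weight = 9, length = 2, mean = 9/2 ≈ 4.500
Minimum mean = 1.000, attained e.g. along the cycle 0 → 0 with weight 1 and length 1. So λ(A) = 1/1 = 1.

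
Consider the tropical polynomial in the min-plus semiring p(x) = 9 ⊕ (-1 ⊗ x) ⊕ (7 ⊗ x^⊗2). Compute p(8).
p(8) = 7

A tropical monomial a ⊗ x^⊗i evaluates to a + i · x. Evaluating each term at x = 8:
  Term 0 contributes 9 + 0 · 8 = 9
  Term 1 contributes -1 + 1 · 8 = 7
  Term 2 contributes 7 + 2 · 8 = 23
p(8) = ⊕ of these = min[9, 7, 23] = 7.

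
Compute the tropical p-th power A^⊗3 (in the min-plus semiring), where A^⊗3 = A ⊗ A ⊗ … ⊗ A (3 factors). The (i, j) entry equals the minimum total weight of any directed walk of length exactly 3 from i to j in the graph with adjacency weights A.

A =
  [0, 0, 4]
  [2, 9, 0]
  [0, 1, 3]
A^⊗3 =
  [0, 0, 0]
  [0, 0, 1]
  [0, 0, 0]

Each entry (A^⊗3)_ij equals the minimum over all length-3 walks i = v_0 → v_1 → … → v_3 = j of Σ_t A[v_t][v_{t+1}]. For example, for (i, j) = (0, 2) we minimise over 9 possible intermediate vertex sequences; the minimum is 0, attained along the walk 0 → 0 → 1 → 2.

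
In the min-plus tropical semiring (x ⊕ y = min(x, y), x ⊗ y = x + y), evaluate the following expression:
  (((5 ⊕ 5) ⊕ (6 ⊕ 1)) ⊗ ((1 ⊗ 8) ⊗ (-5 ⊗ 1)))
(((5 ⊕ 5) ⊕ (6 ⊕ 1)) ⊗ ((1 ⊗ 8) ⊗ (-5 ⊗ 1))) = 6

Expand innermost to outermost. Recall ⊕ takes the minimum of its arguments and ⊗ takes their sum. Working out the expression (((5 ⊕ 5) ⊕ (6 ⊕ 1)) ⊗ ((1 ⊗ 8) ⊗ (-5 ⊗ 1))) gives 6.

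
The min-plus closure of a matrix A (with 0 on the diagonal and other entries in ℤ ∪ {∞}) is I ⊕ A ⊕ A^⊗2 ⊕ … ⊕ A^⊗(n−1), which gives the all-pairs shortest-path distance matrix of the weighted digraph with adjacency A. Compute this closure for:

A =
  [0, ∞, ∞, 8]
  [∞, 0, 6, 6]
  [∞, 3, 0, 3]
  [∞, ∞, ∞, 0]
Closure =
  [0, ∞, ∞, 8]
  [∞, 0, 6, 6]
  [∞, 3, 0, 3]
  [∞, ∞, ∞, 0]

This is the Floyd-Warshall all-pairs shortest-path computation. For each intermediate vertex k = 0, 1, …, 3, update dist[i][j] ← min(dist[i][j], dist[i][k] + dist[k][j]). The final matrix gives, for each (i, j), the minimum total weight of any directed path from i to j (possibly empty when i = j).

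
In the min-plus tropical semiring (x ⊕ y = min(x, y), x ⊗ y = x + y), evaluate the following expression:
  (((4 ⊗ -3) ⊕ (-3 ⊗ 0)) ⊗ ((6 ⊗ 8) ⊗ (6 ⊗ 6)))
(((4 ⊗ -3) ⊕ (-3 ⊗ 0)) ⊗ ((6 ⊗ 8) ⊗ (6 ⊗ 6))) = 23

Expand innermost to outermost. Recall ⊕ takes the minimum of its arguments and ⊗ takes their sum. Working out the expression (((4 ⊗ -3) ⊕ (-3 ⊗ 0)) ⊗ ((6 ⊗ 8) ⊗ (6 ⊗ 6))) gives 23.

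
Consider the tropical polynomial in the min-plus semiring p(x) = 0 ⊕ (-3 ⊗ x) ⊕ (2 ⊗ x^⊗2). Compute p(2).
p(2) = -1

A tropical monomial a ⊗ x^⊗i evaluates to a + i · x. Evaluating each term at x = 2:
  Term 0 contributes 0 + 0 · 2 = 0
  Term 1 contributes -3 + 1 · 2 = -1
  Term 2 contributes 2 + 2 · 2 = 6
p(2) = ⊕ of these = min[0, -1, 6] = -1.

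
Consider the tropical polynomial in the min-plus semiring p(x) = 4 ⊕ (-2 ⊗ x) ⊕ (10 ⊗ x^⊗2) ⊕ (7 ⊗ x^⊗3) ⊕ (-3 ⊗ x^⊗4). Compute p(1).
p(1) = -1

A tropical monomial a ⊗ x^⊗i evaluates to a + i · x. Evaluating each term at x = 1:
  Term 0 contributes 4 + 0 · 1 = 4
  Term 1 contributes -2 + 1 · 1 = -1
  Term 2 contributes 10 + 2 · 1 = 12
  Term 3 contributes 7 + 3 · 1 = 10
  Term 4 contributes -3 + 4 · 1 = 1
p(1) = ⊕ of these = min[4, -1, 12, 10, 1] = -1.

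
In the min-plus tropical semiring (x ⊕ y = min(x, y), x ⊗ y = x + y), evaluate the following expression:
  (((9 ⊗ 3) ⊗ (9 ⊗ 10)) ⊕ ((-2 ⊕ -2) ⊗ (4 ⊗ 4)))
(((9 ⊗ 3) ⊗ (9 ⊗ 10)) ⊕ ((-2 ⊕ -2) ⊗ (4 ⊗ 4))) = 6

Expand innermost to outermost. Recall ⊕ takes the minimum of its arguments and ⊗ takes their sum. Working out the expression (((9 ⊗ 3) ⊗ (9 ⊗ 10)) ⊕ ((-2 ⊕ -2) ⊗ (4 ⊗ 4))) gives 6.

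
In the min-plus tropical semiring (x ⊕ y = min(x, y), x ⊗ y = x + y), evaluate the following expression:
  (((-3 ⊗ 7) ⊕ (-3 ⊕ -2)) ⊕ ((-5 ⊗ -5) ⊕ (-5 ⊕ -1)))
(((-3 ⊗ 7) ⊕ (-3 ⊕ -2)) ⊕ ((-5 ⊗ -5) ⊕ (-5 ⊕ -1))) = -10

Expand innermost to outermost. Recall ⊕ takes the minimum of its arguments and ⊗ takes their sum. Working out the expression (((-3 ⊗ 7) ⊕ (-3 ⊕ -2)) ⊕ ((-5 ⊗ -5) ⊕ (-5 ⊕ -1))) gives -10.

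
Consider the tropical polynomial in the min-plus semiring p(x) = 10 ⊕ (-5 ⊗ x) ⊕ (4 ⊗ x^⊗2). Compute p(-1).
p(-1) = -6

A tropical monomial a ⊗ x^⊗i evaluates to a + i · x. Evaluating each term at x = -1:
  Term 0 contributes 10 + 0 · -1 = 10
  Term 1 contributes -5 + 1 · -1 = -6
  Term 2 contributes 4 + 2 · -1 = 2
p(-1) = ⊕ of these = min[10, -6, 2] = -6.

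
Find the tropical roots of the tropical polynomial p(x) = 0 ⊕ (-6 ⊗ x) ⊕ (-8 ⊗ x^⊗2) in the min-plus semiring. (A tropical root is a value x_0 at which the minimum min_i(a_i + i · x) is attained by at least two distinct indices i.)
Roots: {2, 6}

Each tropical root is a break point of the lower envelope of the lines y = a_i + i · x (there are 3 lines, with slopes 0, 1, ..., 2). Only the lines that attain the minimum somewhere contribute to roots; other lines are dominated. Here the surviving (envelope) indices are i = 2, i = 1, i = 0.
Intersections between consecutive envelope lines give the roots: for adjacent envelope indices i < j the intersection is x = (a_i − a_j) / (j − i). Reading off the sorted break points: {2, 6}.
Verification: at each break x_0, at least two indices attain the minimum of min_i(a_i + i · x_0).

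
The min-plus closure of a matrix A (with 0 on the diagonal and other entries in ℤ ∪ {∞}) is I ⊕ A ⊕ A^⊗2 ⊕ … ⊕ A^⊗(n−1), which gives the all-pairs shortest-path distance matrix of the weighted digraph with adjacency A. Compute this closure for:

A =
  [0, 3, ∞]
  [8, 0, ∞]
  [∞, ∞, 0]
Closure =
  [0, 3, ∞]
  [8, 0, ∞]
  [∞, ∞, 0]

This is the Floyd-Warshall all-pairs shortest-path computation. For each intermediate vertex k = 0, 1, …, 2, update dist[i][j] ← min(dist[i][j], dist[i][k] + dist[k][j]). The final matrix gives, for each (i, j), the minimum total weight of any directed path from i to j (possibly empty when i = j).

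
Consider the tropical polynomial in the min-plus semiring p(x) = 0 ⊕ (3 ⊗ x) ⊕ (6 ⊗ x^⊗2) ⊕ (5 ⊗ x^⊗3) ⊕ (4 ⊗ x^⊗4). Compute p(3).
p(3) = 0

A tropical monomial a ⊗ x^⊗i evaluates to a + i · x. Evaluating each term at x = 3:
  Term 0 contributes 0 + 0 · 3 = 0
  Term 1 contributes 3 + 1 · 3 = 6
  Term 2 contributes 6 + 2 · 3 = 12
  Term 3 contributes 5 + 3 · 3 = 14
  Term 4 contributes 4 + 4 · 3 = 16
p(3) = ⊕ of these = min[0, 6, 12, 14, 16] = 0.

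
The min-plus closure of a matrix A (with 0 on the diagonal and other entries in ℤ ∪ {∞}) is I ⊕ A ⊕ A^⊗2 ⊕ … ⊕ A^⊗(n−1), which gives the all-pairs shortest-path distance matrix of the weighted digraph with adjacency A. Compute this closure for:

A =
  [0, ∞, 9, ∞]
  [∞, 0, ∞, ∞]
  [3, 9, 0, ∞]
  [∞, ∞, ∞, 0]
Closure =
  [0, 18, 9, ∞]
  [∞, 0, ∞, ∞]
  [3, 9, 0, ∞]
  [∞, ∞, ∞, 0]

This is the Floyd-Warshall all-pairs shortest-path computation. For each intermediate vertex k = 0, 1, …, 3, update dist[i][j] ← min(dist[i][j], dist[i][k] + dist[k][j]). The final matrix gives, for each (i, j), the minimum total weight of any directed path from i to j (possibly empty when i = j).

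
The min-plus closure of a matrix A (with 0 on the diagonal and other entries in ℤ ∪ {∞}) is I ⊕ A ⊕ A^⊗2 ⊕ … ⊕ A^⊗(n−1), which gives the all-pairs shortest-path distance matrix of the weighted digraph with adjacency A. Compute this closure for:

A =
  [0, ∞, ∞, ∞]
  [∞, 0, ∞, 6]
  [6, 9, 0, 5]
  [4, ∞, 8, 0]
Closure =
  [0, ∞, ∞, ∞]
  [10, 0, 14, 6]
  [6, 9, 0, 5]
  [4, 17, 8, 0]

This is the Floyd-Warshall all-pairs shortest-path computation. For each intermediate vertex k = 0, 1, …, 3, update dist[i][j] ← min(dist[i][j], dist[i][k] + dist[k][j]). The final matrix gives, for each (i, j), the minimum total weight of any directed path from i to j (possibly empty when i = j).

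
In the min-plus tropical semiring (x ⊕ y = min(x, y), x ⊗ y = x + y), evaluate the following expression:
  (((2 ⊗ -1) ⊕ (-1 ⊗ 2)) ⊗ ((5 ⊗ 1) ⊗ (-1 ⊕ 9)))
(((2 ⊗ -1) ⊕ (-1 ⊗ 2)) ⊗ ((5 ⊗ 1) ⊗ (-1 ⊕ 9))) = 6

Expand innermost to outermost. Recall ⊕ takes the minimum of its arguments and ⊗ takes their sum. Working out the expression (((2 ⊗ -1) ⊕ (-1 ⊗ 2)) ⊗ ((5 ⊗ 1) ⊗ (-1 ⊕ 9))) gives 6.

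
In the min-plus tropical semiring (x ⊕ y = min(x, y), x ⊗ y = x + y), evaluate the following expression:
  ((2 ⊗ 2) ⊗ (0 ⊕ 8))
((2 ⊗ 2) ⊗ (0 ⊕ 8)) = 4

Expand innermost to outermost. Recall ⊕ takes the minimum of its arguments and ⊗ takes their sum. Working out the expression ((2 ⊗ 2) ⊗ (0 ⊕ 8)) gives 4.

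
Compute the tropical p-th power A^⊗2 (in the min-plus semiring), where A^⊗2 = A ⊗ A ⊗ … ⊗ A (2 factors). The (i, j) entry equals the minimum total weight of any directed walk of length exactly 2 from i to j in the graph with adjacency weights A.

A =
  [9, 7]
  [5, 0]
A^⊗2 =
  [12, 7]
  [5, 0]

Each entry (A^⊗2)_ij equals the minimum over all length-2 walks i = v_0 → v_1 → … → v_2 = j of Σ_t A[v_t][v_{t+1}]. For example, for (i, j) = (0, 1) we minimise over 2 possible intermediate vertex sequences; the minimum is 7, attained along the walk 0 → 1 → 1.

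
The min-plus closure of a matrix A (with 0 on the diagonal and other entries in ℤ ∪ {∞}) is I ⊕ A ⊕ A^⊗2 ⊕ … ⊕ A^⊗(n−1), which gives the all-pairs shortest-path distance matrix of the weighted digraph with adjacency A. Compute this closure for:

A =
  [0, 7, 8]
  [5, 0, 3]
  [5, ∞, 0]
Closure =
  [0, 7, 8]
  [5, 0, 3]
  [5, 12, 0]

This is the Floyd-Warshall all-pairs shortest-path computation. For each intermediate vertex k = 0, 1, …, 2, update dist[i][j] ← min(dist[i][j], dist[i][k] + dist[k][j]). The final matrix gives, for each (i, j), the minimum total weight of any directed path from i to j (possibly empty when i = j).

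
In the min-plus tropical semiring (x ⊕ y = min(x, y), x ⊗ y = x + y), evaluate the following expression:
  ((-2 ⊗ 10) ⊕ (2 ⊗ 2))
((-2 ⊗ 10) ⊕ (2 ⊗ 2)) = 4

Expand innermost to outermost. Recall ⊕ takes the minimum of its arguments and ⊗ takes their sum. Working out the expression ((-2 ⊗ 10) ⊕ (2 ⊗ 2)) gives 4.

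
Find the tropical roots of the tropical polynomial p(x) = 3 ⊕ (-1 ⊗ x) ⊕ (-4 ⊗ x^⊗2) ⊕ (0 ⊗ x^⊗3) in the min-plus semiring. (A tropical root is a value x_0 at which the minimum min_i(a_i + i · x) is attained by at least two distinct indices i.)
Roots: {-4, 3, 4}

Each tropical root is a break point of the lower envelope of the lines y = a_i + i · x (there are 4 lines, with slopes 0, 1, ..., 3). Only the lines that attain the minimum somewhere contribute to roots; other lines are dominated. Here the surviving (envelope) indices are i = 3, i = 2, i = 1, i = 0.
Intersections between consecutive envelope lines give the roots: for adjacent envelope indices i < j the intersection is x = (a_i − a_j) / (j − i). Reading off the sorted break points: {-4, 3, 4}.
Verification: at each break x_0, at least two indices attain the minimum of min_i(a_i + i · x_0).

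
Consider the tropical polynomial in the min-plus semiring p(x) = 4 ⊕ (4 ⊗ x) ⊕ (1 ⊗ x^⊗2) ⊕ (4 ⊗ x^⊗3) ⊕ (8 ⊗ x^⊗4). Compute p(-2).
p(-2) = -3

A tropical monomial a ⊗ x^⊗i evaluates to a + i · x. Evaluating each term at x = -2:
  Term 0 contributes 4 + 0 · -2 = 4
  Term 1 contributes 4 + 1 · -2 = 2
  Term 2 contributes 1 + 2 · -2 = -3
  Term 3 contributes 4 + 3 · -2 = -2
  Term 4 contributes 8 + 4 · -2 = 0
p(-2) = ⊕ of these = min[4, 2, -3, -2, 0] = -3.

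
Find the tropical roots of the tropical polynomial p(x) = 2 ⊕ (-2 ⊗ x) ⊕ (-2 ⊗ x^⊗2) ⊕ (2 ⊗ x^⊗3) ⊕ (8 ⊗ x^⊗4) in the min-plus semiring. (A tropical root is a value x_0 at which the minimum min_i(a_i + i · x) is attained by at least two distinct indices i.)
Roots: {-6, -4, 0, 4}

Each tropical root is a break point of the lower envelope of the lines y = a_i + i · x (there are 5 lines, with slopes 0, 1, ..., 4). Only the lines that attain the minimum somewhere contribute to roots; other lines are dominated. Here the surviving (envelope) indices are i = 4, i = 3, i = 2, i = 1, i = 0.
Intersections between consecutive envelope lines give the roots: for adjacent envelope indices i < j the intersection is x = (a_i − a_j) / (j − i). Reading off the sorted break points: {-6, -4, 0, 4}.
Verification: at each break x_0, at least two indices attain the minimum of min_i(a_i + i · x_0).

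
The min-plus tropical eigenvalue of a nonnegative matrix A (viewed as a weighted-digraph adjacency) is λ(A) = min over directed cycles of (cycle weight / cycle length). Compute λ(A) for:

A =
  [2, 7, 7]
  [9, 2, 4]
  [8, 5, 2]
λ(A) = 2

Enumerate directed cycles and compute their means (weight / length). Sample:
  cycle 0 → 0: weight = 2, length = 1, mean = 2/1 ≈ 2.000
  cycle 1 → 1: weight = 2, length = 1, mean = 2/1 ≈ 2.000
  cycle 2 → 2: weight = 2, length = 1, mean = 2/1 ≈ 2.000
  cycle 0 → 1 → 0: weight = 16, length = 2, mean = 16/2 ≈ 8.000
  cycle 0 → 2 → 0: weight = 15, length = 2, mean = 15/2 ≈ 7.500
  cycle 1 → 0 → 1: weight = 16, length = 2, mean = 16/2 ≈ 8.000
Minimum mean = 2.000, attained e.g. along the cycle 0 → 0 with weight 2 and length 1. So λ(A) = 2/1 = 2.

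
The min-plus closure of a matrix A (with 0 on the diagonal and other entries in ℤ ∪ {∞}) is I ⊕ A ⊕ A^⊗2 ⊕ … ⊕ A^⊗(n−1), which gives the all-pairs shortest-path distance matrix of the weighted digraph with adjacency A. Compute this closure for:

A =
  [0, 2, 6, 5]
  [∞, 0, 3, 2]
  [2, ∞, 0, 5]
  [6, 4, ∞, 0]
Closure =
  [0, 2, 5, 4]
  [5, 0, 3, 2]
  [2, 4, 0, 5]
  [6, 4, 7, 0]

This is the Floyd-Warshall all-pairs shortest-path computation. For each intermediate vertex k = 0, 1, …, 3, update dist[i][j] ← min(dist[i][j], dist[i][k] + dist[k][j]). The final matrix gives, for each (i, j), the minimum total weight of any directed path from i to j (possibly empty when i = j).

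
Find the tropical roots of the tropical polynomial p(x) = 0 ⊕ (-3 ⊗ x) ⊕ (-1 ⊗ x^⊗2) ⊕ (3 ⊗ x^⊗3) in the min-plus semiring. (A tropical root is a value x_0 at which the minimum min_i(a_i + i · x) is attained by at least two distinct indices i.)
Roots: {-4, -2, 3}

Each tropical root is a break point of the lower envelope of the lines y = a_i + i · x (there are 4 lines, with slopes 0, 1, ..., 3). Only the lines that attain the minimum somewhere contribute to roots; other lines are dominated. Here the surviving (envelope) indices are i = 3, i = 2, i = 1, i = 0.
Intersections between consecutive envelope lines give the roots: for adjacent envelope indices i < j the intersection is x = (a_i − a_j) / (j − i). Reading off the sorted break points: {-4, -2, 3}.
Verification: at each break x_0, at least two indices attain the minimum of min_i(a_i + i · x_0).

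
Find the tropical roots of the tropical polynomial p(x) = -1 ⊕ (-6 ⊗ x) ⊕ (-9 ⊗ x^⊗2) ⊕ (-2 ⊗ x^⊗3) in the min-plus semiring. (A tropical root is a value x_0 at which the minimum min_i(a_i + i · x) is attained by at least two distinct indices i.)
Roots: {-7, 3, 5}

Each tropical root is a break point of the lower envelope of the lines y = a_i + i · x (there are 4 lines, with slopes 0, 1, ..., 3). Only the lines that attain the minimum somewhere contribute to roots; other lines are dominated. Here the surviving (envelope) indices are i = 3, i = 2, i = 1, i = 0.
Intersections between consecutive envelope lines give the roots: for adjacent envelope indices i < j the intersection is x = (a_i − a_j) / (j − i). Reading off the sorted break points: {-7, 3, 5}.
Verification: at each break x_0, at least two indices attain the minimum of min_i(a_i + i · x_0).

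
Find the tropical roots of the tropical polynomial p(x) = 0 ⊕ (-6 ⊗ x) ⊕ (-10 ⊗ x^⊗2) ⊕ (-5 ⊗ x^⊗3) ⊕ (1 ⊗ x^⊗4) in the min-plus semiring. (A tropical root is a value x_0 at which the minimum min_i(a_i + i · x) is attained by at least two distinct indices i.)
Roots: {-6, -5, 4, 6}

Each tropical root is a break point of the lower envelope of the lines y = a_i + i · x (there are 5 lines, with slopes 0, 1, ..., 4). Only the lines that attain the minimum somewhere contribute to roots; other lines are dominated. Here the surviving (envelope) indices are i = 4, i = 3, i = 2, i = 1, i = 0.
Intersections between consecutive envelope lines give the roots: for adjacent envelope indices i < j the intersection is x = (a_i − a_j) / (j − i). Reading off the sorted break points: {-6, -5, 4, 6}.
Verification: at each break x_0, at least two indices attain the minimum of min_i(a_i + i · x_0).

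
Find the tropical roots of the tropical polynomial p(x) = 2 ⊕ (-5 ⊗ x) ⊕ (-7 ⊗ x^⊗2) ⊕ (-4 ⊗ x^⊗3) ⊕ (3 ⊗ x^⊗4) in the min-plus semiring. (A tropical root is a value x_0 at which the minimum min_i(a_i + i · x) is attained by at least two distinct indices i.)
Roots: {-7, -3, 2, 7}

Each tropical root is a break point of the lower envelope of the lines y = a_i + i · x (there are 5 lines, with slopes 0, 1, ..., 4). Only the lines that attain the minimum somewhere contribute to roots; other lines are dominated. Here the surviving (envelope) indices are i = 4, i = 3, i = 2, i = 1, i = 0.
Intersections between consecutive envelope lines give the roots: for adjacent envelope indices i < j the intersection is x = (a_i − a_j) / (j − i). Reading off the sorted break points: {-7, -3, 2, 7}.
Verification: at each break x_0, at least two indices attain the minimum of min_i(a_i + i · x_0).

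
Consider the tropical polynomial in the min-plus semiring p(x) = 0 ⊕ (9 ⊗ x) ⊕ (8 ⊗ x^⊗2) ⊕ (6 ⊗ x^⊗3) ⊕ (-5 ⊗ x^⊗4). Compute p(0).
p(0) = -5

A tropical monomial a ⊗ x^⊗i evaluates to a + i · x. Evaluating each term at x = 0:
  Term 0 contributes 0 + 0 · 0 = 0
  Term 1 contributes 9 + 1 · 0 = 9
  Term 2 contributes 8 + 2 · 0 = 8
  Term 3 contributes 6 + 3 · 0 = 6
  Term 4 contributes -5 + 4 · 0 = -5
p(0) = ⊕ of these = min[0, 9, 8, 6, -5] = -5.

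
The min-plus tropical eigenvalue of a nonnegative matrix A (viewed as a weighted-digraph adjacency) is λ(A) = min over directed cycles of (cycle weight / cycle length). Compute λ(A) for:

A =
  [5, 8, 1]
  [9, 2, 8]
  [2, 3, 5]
λ(A) = 3/2

Enumerate directed cycles and compute their means (weight / length). Sample:
  cycle 0 → 0: weight = 5, length = 1, mean = 5/1 ≈ 5.000
  cycle 1 → 1: weight = 2, length = 1, mean = 2/1 ≈ 2.000
  cycle 2 → 2: weight = 5, length = 1, mean = 5/1 ≈ 5.000
  cycle 0 → 1 → 0: weight = 17, length = 2, mean = 17/2 ≈ 8.500
  cycle 0 → 2 → 0: weight = 3, length = 2, mean = 3/2 ≈ 1.500
  cycle 1 → 0 → 1: weight = 17, length = 2, mean = 17/2 ≈ 8.500
Minimum mean = 1.500, attained e.g. along the cycle 0 → 2 → 0 with weight 3 and length 2. So λ(A) = 3/2 = 3/2.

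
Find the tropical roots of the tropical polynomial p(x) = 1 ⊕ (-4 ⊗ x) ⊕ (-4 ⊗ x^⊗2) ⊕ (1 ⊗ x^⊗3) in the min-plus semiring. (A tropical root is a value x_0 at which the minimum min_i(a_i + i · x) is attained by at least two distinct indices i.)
Roots: {-5, 0, 5}

Each tropical root is a break point of the lower envelope of the lines y = a_i + i · x (there are 4 lines, with slopes 0, 1, ..., 3). Only the lines that attain the minimum somewhere contribute to roots; other lines are dominated. Here the surviving (envelope) indices are i = 3, i = 2, i = 1, i = 0.
Intersections between consecutive envelope lines give the roots: for adjacent envelope indices i < j the intersection is x = (a_i − a_j) / (j − i). Reading off the sorted break points: {-5, 0, 5}.
Verification: at each break x_0, at least two indices attain the minimum of min_i(a_i + i · x_0).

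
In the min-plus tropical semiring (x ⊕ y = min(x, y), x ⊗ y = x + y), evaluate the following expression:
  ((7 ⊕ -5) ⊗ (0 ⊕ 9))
((7 ⊕ -5) ⊗ (0 ⊕ 9)) = -5

Expand innermost to outermost. Recall ⊕ takes the minimum of its arguments and ⊗ takes their sum. Working out the expression ((7 ⊕ -5) ⊗ (0 ⊕ 9)) gives -5.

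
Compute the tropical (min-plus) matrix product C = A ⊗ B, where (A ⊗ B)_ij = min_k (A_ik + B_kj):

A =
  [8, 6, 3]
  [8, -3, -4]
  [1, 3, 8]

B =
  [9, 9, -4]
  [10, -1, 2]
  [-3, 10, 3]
A ⊗ B =
  [0, 5, 4]
  [-7, -4, -1]
  [5, 2, -3]

Apply the min-plus product entry-by-entry:
  C[0][0] = min over k of (A[0][0] + B[0][0] = 8 + 9 = 17, A[0][1] + B[1][0] = 6 + 10 = 16, A[0][2] + B[2][0] = 3 + -3 = 0) = 0 (attained at k = 2)
  C[0][1] = min over k of (A[0][0] + B[0][1] = 8 + 9 = 17, A[0][1] + B[1][1] = 6 + -1 = 5, A[0][2] + B[2][1] = 3 + 10 = 13) = 5 (attained at k = 1)
  C[0][2] = min over k of (A[0][0] + B[0][2] = 8 + -4 = 4, A[0][1] + B[1][2] = 6 + 2 = 8, A[0][2] + B[2][2] = 3 + 3 = 6) = 4 (attained at k = 0)
  C[1][0] = min over k of (A[1][0] + B[0][0] = 8 + 9 = 17, A[1][1] + B[1][0] = -3 + 10 = 7, A[1][2] + B[2][0] = -4 + -3 = -7) = -7 (attained at k = 2)
  C[1][1] = min over k of (A[1][0] + B[0][1] = 8 + 9 = 17, A[1][1] + B[1][1] = -3 + -1 = -4, A[1][2] + B[2][1] = -4 + 10 = 6) = -4 (attained at k = 1)
  C[1][2] = min over k of (A[1][0] + B[0][2] = 8 + -4 = 4, A[1][1] + B[1][2] = -3 + 2 = -1, A[1][2] + B[2][2] = -4 + 3 = -1) = -1 (attained at k = 1)
  C[2][0] = min over k of (A[2][0] + B[0][0] = 1 + 9 = 10, A[2][1] + B[1][0] = 3 + 10 = 13, A[2][2] + B[2][0] = 8 + -3 = 5) = 5 (attained at k = 2)
  C[2][1] = min over k of (A[2][0] + B[0][1] = 1 + 9 = 10, A[2][1] + B[1][1] = 3 + -1 = 2, A[2][2] + B[2][1] = 8 + 10 = 18) = 2 (attained at k = 1)
  C[2][2] = min over k of (A[2][0] + B[0][2] = 1 + -4 = -3, A[2][1] + B[1][2] = 3 + 2 = 5, A[2][2] + B[2][2] = 8 + 3 = 11) = -3 (attained at k = 0)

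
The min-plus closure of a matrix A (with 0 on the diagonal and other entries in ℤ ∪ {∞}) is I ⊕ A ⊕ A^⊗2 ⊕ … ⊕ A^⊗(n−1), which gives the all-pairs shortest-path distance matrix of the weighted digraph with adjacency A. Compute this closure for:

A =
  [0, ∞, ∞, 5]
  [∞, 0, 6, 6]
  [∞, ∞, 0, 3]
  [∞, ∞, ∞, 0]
Closure =
  [0, ∞, ∞, 5]
  [∞, 0, 6, 6]
  [∞, ∞, 0, 3]
  [∞, ∞, ∞, 0]

This is the Floyd-Warshall all-pairs shortest-path computation. For each intermediate vertex k = 0, 1, …, 3, update dist[i][j] ← min(dist[i][j], dist[i][k] + dist[k][j]). The final matrix gives, for each (i, j), the minimum total weight of any directed path from i to j (possibly empty when i = j).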